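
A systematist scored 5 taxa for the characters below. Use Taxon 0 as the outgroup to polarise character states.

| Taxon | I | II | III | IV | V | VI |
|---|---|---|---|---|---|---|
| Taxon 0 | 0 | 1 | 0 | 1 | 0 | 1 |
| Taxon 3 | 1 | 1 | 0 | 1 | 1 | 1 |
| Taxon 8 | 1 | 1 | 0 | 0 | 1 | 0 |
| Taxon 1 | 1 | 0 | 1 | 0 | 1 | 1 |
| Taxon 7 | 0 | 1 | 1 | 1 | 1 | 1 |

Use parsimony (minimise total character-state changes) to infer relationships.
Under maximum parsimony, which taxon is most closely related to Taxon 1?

Taxon 8

Character polarity is set by the outgroup: the derived state is whichever differs from the outgroup's state, so for II, IV, VI the derived state is '0', and for the remaining characters it is '1'.
Only Taxon 1, Taxon 3, and Taxon 8 show the derived state '1' for I, supporting them as a clade.
II (derived state '0') is unique to Taxon 1 (autapomorphy; uninformative for grouping).
III groups Taxon 1 and Taxon 7, which is incompatible with the clades supported by the remaining characters; treating it as convergent (homoplasy) costs fewer steps than any alternative tree.
IV: derived state '0' in Taxon 1 and Taxon 8 only — synapomorphy for {Taxon 1, Taxon 8}.
V (derived state '1') is shared by all ingroup taxa — unites the whole ingroup.
VI (derived state '0') is unique to Taxon 8 (autapomorphy; uninformative for grouping).
Most parsimonious ingroup topology: ((Taxon 3,(Taxon 8,Taxon 1)),Taxon 7).
Taxon 1 and Taxon 8 form a cherry on this tree, so they are sister taxa.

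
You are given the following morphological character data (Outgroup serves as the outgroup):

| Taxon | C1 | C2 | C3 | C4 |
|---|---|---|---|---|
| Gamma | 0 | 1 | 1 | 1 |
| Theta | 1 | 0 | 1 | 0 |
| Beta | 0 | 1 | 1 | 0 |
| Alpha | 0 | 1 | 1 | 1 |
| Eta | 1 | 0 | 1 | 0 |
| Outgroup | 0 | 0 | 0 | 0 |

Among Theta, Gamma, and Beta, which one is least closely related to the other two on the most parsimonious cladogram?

Theta

The outgroup has state '0' for every character, so '1' is the derived state throughout.
Only Eta and Theta show the derived state '1' for C1, supporting them as a clade.
C2 (derived state '1') is shared by Alpha, Beta, and Gamma — a synapomorphy uniting that clade.
C3 (derived state '1') is shared by all ingroup taxa — unites the whole ingroup.
Only Alpha and Gamma show the derived state '1' for C4, supporting them as a clade.
Most parsimonious ingroup topology: ((Beta,(Alpha,Gamma)),(Theta,Eta)).
Beta and Gamma share a more recent common ancestor with each other than either does with Theta, so Theta is the least closely related of the three.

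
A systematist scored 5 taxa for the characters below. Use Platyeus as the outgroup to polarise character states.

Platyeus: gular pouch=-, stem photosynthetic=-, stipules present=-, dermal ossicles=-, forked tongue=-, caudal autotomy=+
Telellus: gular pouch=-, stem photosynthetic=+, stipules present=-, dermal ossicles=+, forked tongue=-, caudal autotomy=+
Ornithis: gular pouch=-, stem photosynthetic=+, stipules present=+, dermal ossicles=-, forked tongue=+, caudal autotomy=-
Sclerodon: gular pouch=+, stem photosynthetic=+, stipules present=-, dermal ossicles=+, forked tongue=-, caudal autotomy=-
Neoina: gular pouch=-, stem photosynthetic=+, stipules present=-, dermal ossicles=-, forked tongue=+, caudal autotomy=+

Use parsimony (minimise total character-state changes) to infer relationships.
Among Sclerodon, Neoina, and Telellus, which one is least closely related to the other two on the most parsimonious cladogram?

Character polarity is set by the outgroup: the derived state is whichever differs from the outgroup's state, so for caudal autotomy the derived state is '-', and for the remaining characters it is '+'.
gular pouch (derived state '+') is unique to Sclerodon (autapomorphy; uninformative for grouping).
stem photosynthetic (derived state '+') is shared by all ingroup taxa — unites the whole ingroup.
stipules present (derived state '+') is unique to Ornithis (autapomorphy; uninformative for grouping).
dermal ossicles: derived state '+' in Sclerodon and Telellus only — synapomorphy for {Sclerodon, Telellus}.
Only Neoina and Ornithis show the derived state '+' for forked tongue, supporting them as a clade.
caudal autotomy groups Ornithis and Sclerodon, which is incompatible with the clades supported by the remaining characters; treating it as convergent (homoplasy) costs fewer steps than any alternative tree.
Most parsimonious ingroup topology: ((Sclerodon,Telellus),(Neoina,Ornithis)).
Sclerodon and Telellus share a more recent common ancestor with each other than either does with Neoina, so Neoina is the least closely related of the three.

Neoina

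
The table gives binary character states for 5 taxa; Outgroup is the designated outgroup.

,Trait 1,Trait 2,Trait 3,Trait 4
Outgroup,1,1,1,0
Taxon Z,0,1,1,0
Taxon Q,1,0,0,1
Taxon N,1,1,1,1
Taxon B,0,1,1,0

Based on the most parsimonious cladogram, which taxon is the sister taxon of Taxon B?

Taxon Z

Character polarity is set by the outgroup: the derived state is whichever differs from the outgroup's state, so for Trait 1, Trait 2, Trait 3 the derived state is '0', and for the remaining characters it is '1'.
Trait 1 (derived state '0') is shared by Taxon B and Taxon Z — a synapomorphy uniting that clade.
Trait 2: derived state '0' in Taxon Q only — an autapomorphy, so it tells us nothing about relationships among taxa.
Trait 3: derived state '0' in Taxon Q only — an autapomorphy, so it tells us nothing about relationships among taxa.
Trait 4: derived state '1' in Taxon N and Taxon Q only — synapomorphy for {Taxon N, Taxon Q}.
Most parsimonious ingroup topology: ((Taxon Z,Taxon B),(Taxon Q,Taxon N)).
Taxon B and Taxon Z form a cherry on this tree, so they are sister taxa.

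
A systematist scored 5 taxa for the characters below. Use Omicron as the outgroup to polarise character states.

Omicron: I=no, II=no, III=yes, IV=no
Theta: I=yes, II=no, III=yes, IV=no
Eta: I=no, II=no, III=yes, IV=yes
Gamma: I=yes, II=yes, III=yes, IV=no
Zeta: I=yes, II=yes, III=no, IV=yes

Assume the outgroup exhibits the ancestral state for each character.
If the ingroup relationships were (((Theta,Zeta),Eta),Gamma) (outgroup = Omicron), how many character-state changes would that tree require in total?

Map each character onto (((Theta,Zeta),Eta),Gamma) (rooted by Omicron) and count the minimum state changes it requires (Fitch parsimony):
I: 2; II: 2; III: 1; IV: 2.
Total tree length = 7.

7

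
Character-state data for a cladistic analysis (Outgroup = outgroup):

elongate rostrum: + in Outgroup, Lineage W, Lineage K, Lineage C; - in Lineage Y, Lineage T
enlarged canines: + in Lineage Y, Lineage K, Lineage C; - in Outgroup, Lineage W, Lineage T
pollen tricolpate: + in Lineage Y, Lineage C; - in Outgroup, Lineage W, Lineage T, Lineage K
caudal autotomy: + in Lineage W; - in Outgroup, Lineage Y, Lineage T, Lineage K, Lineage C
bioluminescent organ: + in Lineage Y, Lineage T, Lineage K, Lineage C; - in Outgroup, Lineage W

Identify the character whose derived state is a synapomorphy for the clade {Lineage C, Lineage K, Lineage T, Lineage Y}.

bioluminescent organ

Character polarity is set by the outgroup: the derived state is whichever differs from the outgroup's state, so for elongate rostrum the derived state is '-', and for the remaining characters it is '+'.
elongate rostrum (state '-') occurs in Lineage T and Lineage Y but conflicts with the nesting implied by the other characters — most parsimoniously interpreted as homoplasy.
enlarged canines: derived state '+' in Lineage C, Lineage K, and Lineage Y only — synapomorphy for {Lineage C, Lineage K, Lineage Y}.
Only Lineage C and Lineage Y show the derived state '+' for pollen tricolpate, supporting them as a clade.
caudal autotomy (derived state '+') is unique to Lineage W (autapomorphy; uninformative for grouping).
bioluminescent organ (derived state '+') is shared by Lineage C, Lineage K, Lineage T, and Lineage Y — a synapomorphy uniting that clade.
Most parsimonious ingroup topology: (Lineage W,(((Lineage Y,Lineage C),Lineage K),Lineage T)).
The clade {Lineage C, Lineage K, Lineage T, Lineage Y} is supported by bioluminescent organ: its derived state '+' occurs in exactly those taxa and in no other taxon (including the outgroup).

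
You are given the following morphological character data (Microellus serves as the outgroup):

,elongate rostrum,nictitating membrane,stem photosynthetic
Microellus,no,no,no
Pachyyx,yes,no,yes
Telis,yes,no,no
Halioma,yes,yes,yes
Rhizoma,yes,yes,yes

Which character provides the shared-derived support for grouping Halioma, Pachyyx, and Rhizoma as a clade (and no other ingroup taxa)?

stem photosynthetic

The outgroup has state 'no' for every character, so 'yes' is the derived state throughout.
elongate rostrum (derived state 'yes') is shared by all ingroup taxa — unites the whole ingroup.
nictitating membrane (derived state 'yes') is shared by Halioma and Rhizoma — a synapomorphy uniting that clade.
stem photosynthetic: derived state 'yes' in Halioma, Pachyyx, and Rhizoma only — synapomorphy for {Halioma, Pachyyx, Rhizoma}.
Most parsimonious ingroup topology: ((Pachyyx,(Halioma,Rhizoma)),Telis).
The clade {Halioma, Pachyyx, Rhizoma} is supported by stem photosynthetic: its derived state 'yes' occurs in exactly those taxa and in no other taxon (including the outgroup).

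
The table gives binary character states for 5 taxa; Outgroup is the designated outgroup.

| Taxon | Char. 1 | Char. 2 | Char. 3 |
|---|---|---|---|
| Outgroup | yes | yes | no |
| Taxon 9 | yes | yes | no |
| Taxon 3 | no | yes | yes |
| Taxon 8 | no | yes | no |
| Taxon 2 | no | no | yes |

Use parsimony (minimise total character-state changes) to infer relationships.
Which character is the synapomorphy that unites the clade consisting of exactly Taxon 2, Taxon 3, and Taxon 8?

Character polarity is set by the outgroup: the derived state is whichever differs from the outgroup's state, so for Char. 1, Char. 2 the derived state is 'no', and for the remaining characters it is 'yes'.
Char. 1: derived state 'no' in Taxon 2, Taxon 3, and Taxon 8 only — synapomorphy for {Taxon 2, Taxon 3, Taxon 8}.
Char. 2: derived state 'no' in Taxon 2 only — an autapomorphy, so it tells us nothing about relationships among taxa.
Only Taxon 2 and Taxon 3 show the derived state 'yes' for Char. 3, supporting them as a clade.
Most parsimonious ingroup topology: (Taxon 9,((Taxon 3,Taxon 2),Taxon 8)).
The clade {Taxon 2, Taxon 3, Taxon 8} is supported by Char. 1: its derived state 'no' occurs in exactly those taxa and in no other taxon (including the outgroup).

Char. 1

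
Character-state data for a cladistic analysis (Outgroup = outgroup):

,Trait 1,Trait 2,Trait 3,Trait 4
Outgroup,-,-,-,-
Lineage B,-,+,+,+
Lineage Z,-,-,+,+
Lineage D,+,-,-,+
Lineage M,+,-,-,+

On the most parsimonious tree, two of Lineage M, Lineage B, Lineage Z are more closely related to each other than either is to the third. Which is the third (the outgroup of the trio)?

The outgroup has state '-' for every character, so '+' is the derived state throughout.
Trait 1 (derived state '+') is shared by Lineage D and Lineage M — a synapomorphy uniting that clade.
Trait 2: derived state '+' in Lineage B only — an autapomorphy, so it tells us nothing about relationships among taxa.
Only Lineage B and Lineage Z show the derived state '+' for Trait 3, supporting them as a clade.
All ingroup taxa share the derived state '+' for Trait 4; it defines the ingroup but does not resolve relationships within it.
Most parsimonious ingroup topology: ((Lineage B,Lineage Z),(Lineage D,Lineage M)).
Lineage Z and Lineage B share a more recent common ancestor with each other than either does with Lineage M, so Lineage M is the least closely related of the three.

Lineage M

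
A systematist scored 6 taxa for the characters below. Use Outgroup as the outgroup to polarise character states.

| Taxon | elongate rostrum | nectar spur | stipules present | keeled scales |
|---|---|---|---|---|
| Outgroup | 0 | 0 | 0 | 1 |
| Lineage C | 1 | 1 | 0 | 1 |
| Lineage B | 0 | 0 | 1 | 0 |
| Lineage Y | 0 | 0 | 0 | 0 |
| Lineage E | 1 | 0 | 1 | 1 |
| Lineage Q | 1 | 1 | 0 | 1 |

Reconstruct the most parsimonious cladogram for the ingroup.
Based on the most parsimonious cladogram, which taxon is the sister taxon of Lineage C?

Character polarity is set by the outgroup: the derived state is whichever differs from the outgroup's state, so for keeled scales the derived state is '0', and for the remaining characters it is '1'.
elongate rostrum (derived state '1') is shared by Lineage C, Lineage E, and Lineage Q — a synapomorphy uniting that clade.
nectar spur (derived state '1') is shared by Lineage C and Lineage Q — a synapomorphy uniting that clade.
stipules present (state '1') occurs in Lineage B and Lineage E but conflicts with the nesting implied by the other characters — most parsimoniously interpreted as homoplasy.
keeled scales: derived state '0' in Lineage B and Lineage Y only — synapomorphy for {Lineage B, Lineage Y}.
Most parsimonious ingroup topology: (((Lineage C,Lineage Q),Lineage E),(Lineage B,Lineage Y)).
Lineage C and Lineage Q form a cherry on this tree, so they are sister taxa.

Lineage Q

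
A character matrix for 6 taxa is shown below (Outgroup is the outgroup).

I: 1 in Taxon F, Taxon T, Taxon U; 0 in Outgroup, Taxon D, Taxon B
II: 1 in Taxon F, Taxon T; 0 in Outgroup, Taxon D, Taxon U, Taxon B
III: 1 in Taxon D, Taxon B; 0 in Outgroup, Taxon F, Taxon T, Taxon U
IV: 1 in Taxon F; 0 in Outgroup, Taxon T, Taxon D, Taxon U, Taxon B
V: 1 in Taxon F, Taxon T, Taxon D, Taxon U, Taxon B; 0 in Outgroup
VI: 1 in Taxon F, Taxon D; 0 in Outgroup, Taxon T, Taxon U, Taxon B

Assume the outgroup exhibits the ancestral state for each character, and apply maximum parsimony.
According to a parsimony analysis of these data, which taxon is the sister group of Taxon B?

Taxon D

The outgroup has state '0' for every character, so '1' is the derived state throughout.
I: derived state '1' in Taxon F, Taxon T, and Taxon U only — synapomorphy for {Taxon F, Taxon T, Taxon U}.
II (derived state '1') is shared by Taxon F and Taxon T — a synapomorphy uniting that clade.
III: derived state '1' in Taxon B and Taxon D only — synapomorphy for {Taxon B, Taxon D}.
IV: derived state '1' in Taxon F only — an autapomorphy, so it tells us nothing about relationships among taxa.
All ingroup taxa share the derived state '1' for V; it defines the ingroup but does not resolve relationships within it.
VI groups Taxon D and Taxon F, which is incompatible with the clades supported by the remaining characters; treating it as convergent (homoplasy) costs fewer steps than any alternative tree.
Most parsimonious ingroup topology: (((Taxon F,Taxon T),Taxon U),(Taxon D,Taxon B)).
Taxon B and Taxon D form a cherry on this tree, so they are sister taxa.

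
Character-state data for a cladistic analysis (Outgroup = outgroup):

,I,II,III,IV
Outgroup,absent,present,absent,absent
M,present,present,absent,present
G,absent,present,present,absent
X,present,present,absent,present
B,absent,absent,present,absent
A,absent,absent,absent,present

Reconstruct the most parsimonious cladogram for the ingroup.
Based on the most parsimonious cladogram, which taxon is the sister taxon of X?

M

Character polarity is set by the outgroup: the derived state is whichever differs from the outgroup's state, so for II the derived state is 'absent', and for the remaining characters it is 'present'.
I: derived state 'present' in M and X only — synapomorphy for {M, X}.
II groups A and B, which is incompatible with the clades supported by the remaining characters; treating it as convergent (homoplasy) costs fewer steps than any alternative tree.
III: derived state 'present' in B and G only — synapomorphy for {B, G}.
IV (derived state 'present') is shared by A, M, and X — a synapomorphy uniting that clade.
Most parsimonious ingroup topology: (((M,X),A),(G,B)).
X and M form a cherry on this tree, so they are sister taxa.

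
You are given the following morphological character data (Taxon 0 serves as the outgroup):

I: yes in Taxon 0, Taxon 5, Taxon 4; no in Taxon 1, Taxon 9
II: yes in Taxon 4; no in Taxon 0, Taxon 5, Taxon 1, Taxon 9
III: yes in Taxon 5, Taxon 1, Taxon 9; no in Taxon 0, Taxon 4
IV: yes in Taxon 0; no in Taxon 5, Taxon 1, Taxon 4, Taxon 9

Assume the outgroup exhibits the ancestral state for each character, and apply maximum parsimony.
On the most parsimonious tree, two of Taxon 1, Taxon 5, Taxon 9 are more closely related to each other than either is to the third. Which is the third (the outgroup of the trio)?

Character polarity is set by the outgroup: the derived state is whichever differs from the outgroup's state, so for I, IV the derived state is 'no', and for the remaining characters it is 'yes'.
I: derived state 'no' in Taxon 1 and Taxon 9 only — synapomorphy for {Taxon 1, Taxon 9}.
II (derived state 'yes') is unique to Taxon 4 (autapomorphy; uninformative for grouping).
Only Taxon 1, Taxon 5, and Taxon 9 show the derived state 'yes' for III, supporting them as a clade.
All ingroup taxa share the derived state 'no' for IV; it defines the ingroup but does not resolve relationships within it.
Most parsimonious ingroup topology: ((Taxon 5,(Taxon 1,Taxon 9)),Taxon 4).
Taxon 1 and Taxon 9 share a more recent common ancestor with each other than either does with Taxon 5, so Taxon 5 is the least closely related of the three.

Taxon 5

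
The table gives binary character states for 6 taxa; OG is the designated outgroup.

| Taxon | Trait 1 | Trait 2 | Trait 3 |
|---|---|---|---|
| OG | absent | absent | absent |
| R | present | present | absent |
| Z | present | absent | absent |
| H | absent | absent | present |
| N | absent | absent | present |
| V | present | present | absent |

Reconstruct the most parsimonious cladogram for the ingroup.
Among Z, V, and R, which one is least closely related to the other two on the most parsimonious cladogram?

The outgroup has state 'absent' for every character, so 'present' is the derived state throughout.
Trait 1: derived state 'present' in R, V, and Z only — synapomorphy for {R, V, Z}.
Trait 2 (derived state 'present') is shared by R and V — a synapomorphy uniting that clade.
Trait 3 (derived state 'present') is shared by H and N — a synapomorphy uniting that clade.
Most parsimonious ingroup topology: (((R,V),Z),(H,N)).
V and R share a more recent common ancestor with each other than either does with Z, so Z is the least closely related of the three.

Z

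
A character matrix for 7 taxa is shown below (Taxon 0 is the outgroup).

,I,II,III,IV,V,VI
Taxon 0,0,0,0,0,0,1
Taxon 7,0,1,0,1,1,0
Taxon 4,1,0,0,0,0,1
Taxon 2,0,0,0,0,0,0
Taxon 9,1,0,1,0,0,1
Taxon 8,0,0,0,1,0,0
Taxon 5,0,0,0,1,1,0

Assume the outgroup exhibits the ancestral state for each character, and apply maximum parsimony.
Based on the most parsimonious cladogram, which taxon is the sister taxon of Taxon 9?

Character polarity is set by the outgroup: the derived state is whichever differs from the outgroup's state, so for VI the derived state is '0', and for the remaining characters it is '1'.
I: derived state '1' in Taxon 4 and Taxon 9 only — synapomorphy for {Taxon 4, Taxon 9}.
II: derived state '1' in Taxon 7 only — an autapomorphy, so it tells us nothing about relationships among taxa.
III: derived state '1' in Taxon 9 only — an autapomorphy, so it tells us nothing about relationships among taxa.
Only Taxon 5, Taxon 7, and Taxon 8 show the derived state '1' for IV, supporting them as a clade.
Only Taxon 5 and Taxon 7 show the derived state '1' for V, supporting them as a clade.
Only Taxon 2, Taxon 5, Taxon 7, and Taxon 8 show the derived state '0' for VI, supporting them as a clade.
Most parsimonious ingroup topology: ((((Taxon 7,Taxon 5),Taxon 8),Taxon 2),(Taxon 4,Taxon 9)).
Taxon 9 and Taxon 4 form a cherry on this tree, so they are sister taxa.

Taxon 4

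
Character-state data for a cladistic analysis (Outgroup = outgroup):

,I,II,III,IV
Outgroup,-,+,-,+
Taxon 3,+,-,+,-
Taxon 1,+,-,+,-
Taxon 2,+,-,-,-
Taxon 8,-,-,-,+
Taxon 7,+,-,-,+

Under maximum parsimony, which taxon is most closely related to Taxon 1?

Character polarity is set by the outgroup: the derived state is whichever differs from the outgroup's state, so for II, IV the derived state is '-', and for the remaining characters it is '+'.
Only Taxon 1, Taxon 2, Taxon 3, and Taxon 7 show the derived state '+' for I, supporting them as a clade.
All ingroup taxa share the derived state '-' for II; it defines the ingroup but does not resolve relationships within it.
III: derived state '+' in Taxon 1 and Taxon 3 only — synapomorphy for {Taxon 1, Taxon 3}.
IV: derived state '-' in Taxon 1, Taxon 2, and Taxon 3 only — synapomorphy for {Taxon 1, Taxon 2, Taxon 3}.
Most parsimonious ingroup topology: ((((Taxon 3,Taxon 1),Taxon 2),Taxon 7),Taxon 8).
Taxon 1 and Taxon 3 form a cherry on this tree, so they are sister taxa.

Taxon 3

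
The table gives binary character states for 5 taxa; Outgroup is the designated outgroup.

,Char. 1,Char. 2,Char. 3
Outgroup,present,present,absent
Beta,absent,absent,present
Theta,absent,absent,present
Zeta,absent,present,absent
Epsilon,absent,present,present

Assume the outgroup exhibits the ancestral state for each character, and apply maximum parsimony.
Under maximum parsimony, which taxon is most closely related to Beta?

Theta

Character polarity is set by the outgroup: the derived state is whichever differs from the outgroup's state, so for Char. 1, Char. 2 the derived state is 'absent', and for the remaining characters it is 'present'.
All ingroup taxa share the derived state 'absent' for Char. 1; it defines the ingroup but does not resolve relationships within it.
Only Beta and Theta show the derived state 'absent' for Char. 2, supporting them as a clade.
Only Beta, Epsilon, and Theta show the derived state 'present' for Char. 3, supporting them as a clade.
Most parsimonious ingroup topology: (((Beta,Theta),Epsilon),Zeta).
Beta and Theta form a cherry on this tree, so they are sister taxa.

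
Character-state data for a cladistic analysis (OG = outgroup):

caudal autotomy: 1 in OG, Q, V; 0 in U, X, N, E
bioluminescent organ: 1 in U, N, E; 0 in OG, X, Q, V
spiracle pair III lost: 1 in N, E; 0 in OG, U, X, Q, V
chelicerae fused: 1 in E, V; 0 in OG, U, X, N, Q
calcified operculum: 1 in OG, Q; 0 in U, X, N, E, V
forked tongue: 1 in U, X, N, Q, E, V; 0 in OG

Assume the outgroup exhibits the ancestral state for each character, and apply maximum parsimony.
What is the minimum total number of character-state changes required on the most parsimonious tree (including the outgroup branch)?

Character polarity is set by the outgroup: the derived state is whichever differs from the outgroup's state, so for caudal autotomy, calcified operculum the derived state is '0', and for the remaining characters it is '1'.
caudal autotomy: derived state '0' in E, N, U, and X only — synapomorphy for {E, N, U, X}.
Only E, N, and U show the derived state '1' for bioluminescent organ, supporting them as a clade.
spiracle pair III lost (derived state '1') is shared by E and N — a synapomorphy uniting that clade.
chelicerae fused groups E and V, which is incompatible with the clades supported by the remaining characters; treating it as convergent (homoplasy) costs fewer steps than any alternative tree.
calcified operculum (derived state '0') is shared by E, N, U, V, and X — a synapomorphy uniting that clade.
All ingroup taxa share the derived state '1' for forked tongue; it defines the ingroup but does not resolve relationships within it.
Most parsimonious ingroup topology: ((((U,(N,E)),X),V),Q).
Changes per character on this tree: caudal autotomy: 1; bioluminescent organ: 1; spiracle pair III lost: 1; chelicerae fused: 2; calcified operculum: 1; forked tongue: 1.
Total = 7.

7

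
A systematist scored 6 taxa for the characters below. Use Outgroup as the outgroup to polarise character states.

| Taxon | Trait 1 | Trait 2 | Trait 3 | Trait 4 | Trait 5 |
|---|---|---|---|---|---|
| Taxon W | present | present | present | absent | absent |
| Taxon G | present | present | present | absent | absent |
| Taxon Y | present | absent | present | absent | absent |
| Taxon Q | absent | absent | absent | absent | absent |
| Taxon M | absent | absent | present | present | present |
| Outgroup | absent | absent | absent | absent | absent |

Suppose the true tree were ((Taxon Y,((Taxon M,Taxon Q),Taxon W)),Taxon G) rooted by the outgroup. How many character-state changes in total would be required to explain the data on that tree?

8

Map each character onto ((Taxon Y,((Taxon M,Taxon Q),Taxon W)),Taxon G) (rooted by Outgroup) and count the minimum state changes it requires (Fitch parsimony):
Trait 1: 2; Trait 2: 2; Trait 3: 2; Trait 4: 1; Trait 5: 1.
Total tree length = 8.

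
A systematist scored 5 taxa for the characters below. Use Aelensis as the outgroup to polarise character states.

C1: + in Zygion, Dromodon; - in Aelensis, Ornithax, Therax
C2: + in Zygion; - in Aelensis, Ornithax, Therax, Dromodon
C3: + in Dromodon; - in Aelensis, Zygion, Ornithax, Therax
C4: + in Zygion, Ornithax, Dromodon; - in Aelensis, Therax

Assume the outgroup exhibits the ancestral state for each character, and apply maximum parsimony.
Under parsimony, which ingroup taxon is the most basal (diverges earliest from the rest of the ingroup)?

Therax

The outgroup has state '-' for every character, so '+' is the derived state throughout.
Only Dromodon and Zygion show the derived state '+' for C1, supporting them as a clade.
C2 (derived state '+') is unique to Zygion (autapomorphy; uninformative for grouping).
C3: derived state '+' in Dromodon only — an autapomorphy, so it tells us nothing about relationships among taxa.
C4: derived state '+' in Dromodon, Ornithax, and Zygion only — synapomorphy for {Dromodon, Ornithax, Zygion}.
Most parsimonious ingroup topology: (((Zygion,Dromodon),Ornithax),Therax).
Therax is sister to the clade containing all other ingroup taxa, so it is the earliest-diverging (most basal) ingroup lineage.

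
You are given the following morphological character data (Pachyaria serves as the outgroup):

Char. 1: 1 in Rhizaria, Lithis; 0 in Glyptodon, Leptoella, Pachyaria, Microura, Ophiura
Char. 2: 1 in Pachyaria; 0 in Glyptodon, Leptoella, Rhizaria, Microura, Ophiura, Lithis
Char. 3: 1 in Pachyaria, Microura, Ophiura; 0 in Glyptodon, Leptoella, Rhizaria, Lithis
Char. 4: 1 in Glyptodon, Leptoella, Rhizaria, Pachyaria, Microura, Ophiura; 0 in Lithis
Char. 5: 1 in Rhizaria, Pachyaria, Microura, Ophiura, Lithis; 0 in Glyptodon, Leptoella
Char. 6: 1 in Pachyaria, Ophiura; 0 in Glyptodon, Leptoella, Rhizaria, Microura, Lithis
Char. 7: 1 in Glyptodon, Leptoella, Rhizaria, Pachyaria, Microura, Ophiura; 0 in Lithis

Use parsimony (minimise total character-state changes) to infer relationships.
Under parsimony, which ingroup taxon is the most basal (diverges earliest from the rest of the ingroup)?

Ophiura

Character polarity is set by the outgroup: the derived state is whichever differs from the outgroup's state, so for Char. 2, Char. 3, Char. 4, Char. 5, Char. 6, Char. 7 the derived state is '0', and for the remaining characters it is '1'.
Char. 1: derived state '1' in Lithis and Rhizaria only — synapomorphy for {Lithis, Rhizaria}.
Char. 2 (derived state '0') is shared by all ingroup taxa — unites the whole ingroup.
Only Glyptodon, Leptoella, Lithis, and Rhizaria show the derived state '0' for Char. 3, supporting them as a clade.
Char. 4: derived state '0' in Lithis only — an autapomorphy, so it tells us nothing about relationships among taxa.
Char. 5 (derived state '0') is shared by Glyptodon and Leptoella — a synapomorphy uniting that clade.
Char. 6: derived state '0' in Glyptodon, Leptoella, Lithis, Microura, and Rhizaria only — synapomorphy for {Glyptodon, Leptoella, Lithis, Microura, Rhizaria}.
Char. 7 (derived state '0') is unique to Lithis (autapomorphy; uninformative for grouping).
Most parsimonious ingroup topology: ((((Glyptodon,Leptoella),(Lithis,Rhizaria)),Microura),Ophiura).
Ophiura is sister to the clade containing all other ingroup taxa, so it is the earliest-diverging (most basal) ingroup lineage.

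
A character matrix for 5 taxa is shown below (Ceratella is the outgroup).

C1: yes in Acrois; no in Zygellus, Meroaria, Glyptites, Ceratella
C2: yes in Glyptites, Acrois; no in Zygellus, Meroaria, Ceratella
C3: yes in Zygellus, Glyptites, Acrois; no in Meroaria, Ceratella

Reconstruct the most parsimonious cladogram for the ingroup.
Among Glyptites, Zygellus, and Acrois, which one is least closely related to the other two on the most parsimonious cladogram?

The outgroup has state 'no' for every character, so 'yes' is the derived state throughout.
C1 (derived state 'yes') is unique to Acrois (autapomorphy; uninformative for grouping).
Only Acrois and Glyptites show the derived state 'yes' for C2, supporting them as a clade.
Only Acrois, Glyptites, and Zygellus show the derived state 'yes' for C3, supporting them as a clade.
Most parsimonious ingroup topology: (((Glyptites,Acrois),Zygellus),Meroaria).
Glyptites and Acrois share a more recent common ancestor with each other than either does with Zygellus, so Zygellus is the least closely related of the three.

Zygellus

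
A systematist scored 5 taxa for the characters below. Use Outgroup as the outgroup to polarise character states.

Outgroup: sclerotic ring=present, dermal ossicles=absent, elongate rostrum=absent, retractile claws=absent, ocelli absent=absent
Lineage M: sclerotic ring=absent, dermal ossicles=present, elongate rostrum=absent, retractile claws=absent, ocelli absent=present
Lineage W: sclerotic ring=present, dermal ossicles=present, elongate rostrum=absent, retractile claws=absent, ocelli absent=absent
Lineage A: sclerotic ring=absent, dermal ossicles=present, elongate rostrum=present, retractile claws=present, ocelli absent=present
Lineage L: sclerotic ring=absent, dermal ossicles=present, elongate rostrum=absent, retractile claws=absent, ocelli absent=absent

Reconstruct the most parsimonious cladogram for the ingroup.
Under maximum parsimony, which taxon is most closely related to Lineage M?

Lineage A

Character polarity is set by the outgroup: the derived state is whichever differs from the outgroup's state, so for sclerotic ring the derived state is 'absent', and for the remaining characters it is 'present'.
sclerotic ring (derived state 'absent') is shared by Lineage A, Lineage L, and Lineage M — a synapomorphy uniting that clade.
All ingroup taxa share the derived state 'present' for dermal ossicles; it defines the ingroup but does not resolve relationships within it.
elongate rostrum (derived state 'present') is unique to Lineage A (autapomorphy; uninformative for grouping).
retractile claws: derived state 'present' in Lineage A only — an autapomorphy, so it tells us nothing about relationships among taxa.
ocelli absent (derived state 'present') is shared by Lineage A and Lineage M — a synapomorphy uniting that clade.
Most parsimonious ingroup topology: (((Lineage M,Lineage A),Lineage L),Lineage W).
Lineage M and Lineage A form a cherry on this tree, so they are sister taxa.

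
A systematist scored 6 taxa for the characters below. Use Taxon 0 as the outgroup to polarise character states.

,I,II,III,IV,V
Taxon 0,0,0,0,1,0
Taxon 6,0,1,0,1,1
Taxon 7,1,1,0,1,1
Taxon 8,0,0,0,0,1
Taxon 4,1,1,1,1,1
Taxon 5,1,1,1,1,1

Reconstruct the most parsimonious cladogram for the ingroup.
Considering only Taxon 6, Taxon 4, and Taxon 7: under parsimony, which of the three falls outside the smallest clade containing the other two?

Character polarity is set by the outgroup: the derived state is whichever differs from the outgroup's state, so for IV the derived state is '0', and for the remaining characters it is '1'.
Only Taxon 4, Taxon 5, and Taxon 7 show the derived state '1' for I, supporting them as a clade.
II: derived state '1' in Taxon 4, Taxon 5, Taxon 6, and Taxon 7 only — synapomorphy for {Taxon 4, Taxon 5, Taxon 6, Taxon 7}.
III (derived state '1') is shared by Taxon 4 and Taxon 5 — a synapomorphy uniting that clade.
IV (derived state '0') is unique to Taxon 8 (autapomorphy; uninformative for grouping).
All ingroup taxa share the derived state '1' for V; it defines the ingroup but does not resolve relationships within it.
Most parsimonious ingroup topology: ((Taxon 6,(Taxon 7,(Taxon 4,Taxon 5))),Taxon 8).
Taxon 4 and Taxon 7 share a more recent common ancestor with each other than either does with Taxon 6, so Taxon 6 is the least closely related of the three.

Taxon 6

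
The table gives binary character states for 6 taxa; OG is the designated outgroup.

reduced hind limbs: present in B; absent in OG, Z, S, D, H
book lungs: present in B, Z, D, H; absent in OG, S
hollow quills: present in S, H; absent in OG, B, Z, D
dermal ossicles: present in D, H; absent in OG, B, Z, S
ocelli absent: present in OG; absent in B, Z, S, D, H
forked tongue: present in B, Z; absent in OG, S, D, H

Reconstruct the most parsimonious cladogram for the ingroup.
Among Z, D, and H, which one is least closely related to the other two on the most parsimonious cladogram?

Character polarity is set by the outgroup: the derived state is whichever differs from the outgroup's state, so for ocelli absent the derived state is 'absent', and for the remaining characters it is 'present'.
reduced hind limbs: derived state 'present' in B only — an autapomorphy, so it tells us nothing about relationships among taxa.
Only B, D, H, and Z show the derived state 'present' for book lungs, supporting them as a clade.
hollow quills groups H and S, which is incompatible with the clades supported by the remaining characters; treating it as convergent (homoplasy) costs fewer steps than any alternative tree.
dermal ossicles (derived state 'present') is shared by D and H — a synapomorphy uniting that clade.
All ingroup taxa share the derived state 'absent' for ocelli absent; it defines the ingroup but does not resolve relationships within it.
forked tongue: derived state 'present' in B and Z only — synapomorphy for {B, Z}.
Most parsimonious ingroup topology: (((B,Z),(D,H)),S).
D and H share a more recent common ancestor with each other than either does with Z, so Z is the least closely related of the three.

Z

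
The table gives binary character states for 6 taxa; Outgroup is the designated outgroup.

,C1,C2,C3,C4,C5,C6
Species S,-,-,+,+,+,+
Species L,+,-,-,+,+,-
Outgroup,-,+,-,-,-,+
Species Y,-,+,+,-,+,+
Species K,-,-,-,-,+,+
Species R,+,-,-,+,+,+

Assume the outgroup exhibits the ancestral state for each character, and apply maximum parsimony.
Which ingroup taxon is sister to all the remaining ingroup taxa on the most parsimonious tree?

Species Y

Character polarity is set by the outgroup: the derived state is whichever differs from the outgroup's state, so for C2, C6 the derived state is '-', and for the remaining characters it is '+'.
C1 (derived state '+') is shared by Species L and Species R — a synapomorphy uniting that clade.
C2 (derived state '-') is shared by Species K, Species L, Species R, and Species S — a synapomorphy uniting that clade.
C3 (state '+') occurs in Species S and Species Y but conflicts with the nesting implied by the other characters — most parsimoniously interpreted as homoplasy.
Only Species L, Species R, and Species S show the derived state '+' for C4, supporting them as a clade.
All ingroup taxa share the derived state '+' for C5; it defines the ingroup but does not resolve relationships within it.
C6: derived state '-' in Species L only — an autapomorphy, so it tells us nothing about relationships among taxa.
Most parsimonious ingroup topology: ((Species K,(Species S,(Species R,Species L))),Species Y).
Species Y is sister to the clade containing all other ingroup taxa, so it is the earliest-diverging (most basal) ingroup lineage.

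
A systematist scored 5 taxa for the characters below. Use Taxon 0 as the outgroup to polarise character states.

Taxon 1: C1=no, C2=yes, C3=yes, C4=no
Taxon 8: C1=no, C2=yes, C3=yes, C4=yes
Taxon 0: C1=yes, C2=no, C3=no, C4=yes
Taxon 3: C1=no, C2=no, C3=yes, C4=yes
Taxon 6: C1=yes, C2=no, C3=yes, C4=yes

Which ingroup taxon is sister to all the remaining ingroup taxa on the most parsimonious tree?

Character polarity is set by the outgroup: the derived state is whichever differs from the outgroup's state, so for C1, C4 the derived state is 'no', and for the remaining characters it is 'yes'.
Only Taxon 1, Taxon 3, and Taxon 8 show the derived state 'no' for C1, supporting them as a clade.
Only Taxon 1 and Taxon 8 show the derived state 'yes' for C2, supporting them as a clade.
All ingroup taxa share the derived state 'yes' for C3; it defines the ingroup but does not resolve relationships within it.
C4 (derived state 'no') is unique to Taxon 1 (autapomorphy; uninformative for grouping).
Most parsimonious ingroup topology: (Taxon 6,((Taxon 8,Taxon 1),Taxon 3)).
Taxon 6 is sister to the clade containing all other ingroup taxa, so it is the earliest-diverging (most basal) ingroup lineage.

Taxon 6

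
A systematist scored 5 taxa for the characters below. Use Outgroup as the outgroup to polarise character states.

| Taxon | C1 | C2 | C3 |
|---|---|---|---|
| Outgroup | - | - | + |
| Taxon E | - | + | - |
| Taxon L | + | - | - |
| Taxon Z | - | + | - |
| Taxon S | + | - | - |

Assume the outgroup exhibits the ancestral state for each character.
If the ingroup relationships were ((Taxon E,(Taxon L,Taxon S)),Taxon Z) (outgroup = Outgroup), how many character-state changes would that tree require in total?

4

Map each character onto ((Taxon E,(Taxon L,Taxon S)),Taxon Z) (rooted by Outgroup) and count the minimum state changes it requires (Fitch parsimony):
C1: 1; C2: 2; C3: 1.
Total tree length = 4.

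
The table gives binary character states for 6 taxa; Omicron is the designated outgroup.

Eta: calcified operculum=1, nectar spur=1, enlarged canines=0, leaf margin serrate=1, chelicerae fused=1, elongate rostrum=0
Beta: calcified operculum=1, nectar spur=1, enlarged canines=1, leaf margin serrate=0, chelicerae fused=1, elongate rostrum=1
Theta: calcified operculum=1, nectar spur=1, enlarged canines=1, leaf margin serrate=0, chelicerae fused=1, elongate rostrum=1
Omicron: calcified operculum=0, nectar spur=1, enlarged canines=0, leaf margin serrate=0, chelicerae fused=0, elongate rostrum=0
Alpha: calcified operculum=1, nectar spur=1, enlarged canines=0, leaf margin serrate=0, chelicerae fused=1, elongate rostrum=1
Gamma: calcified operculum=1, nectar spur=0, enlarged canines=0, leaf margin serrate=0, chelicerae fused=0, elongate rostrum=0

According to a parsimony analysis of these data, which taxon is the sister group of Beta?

Theta

Character polarity is set by the outgroup: the derived state is whichever differs from the outgroup's state, so for nectar spur the derived state is '0', and for the remaining characters it is '1'.
All ingroup taxa share the derived state '1' for calcified operculum; it defines the ingroup but does not resolve relationships within it.
nectar spur: derived state '0' in Gamma only — an autapomorphy, so it tells us nothing about relationships among taxa.
enlarged canines (derived state '1') is shared by Beta and Theta — a synapomorphy uniting that clade.
leaf margin serrate (derived state '1') is unique to Eta (autapomorphy; uninformative for grouping).
chelicerae fused: derived state '1' in Alpha, Beta, Eta, and Theta only — synapomorphy for {Alpha, Beta, Eta, Theta}.
Only Alpha, Beta, and Theta show the derived state '1' for elongate rostrum, supporting them as a clade.
Most parsimonious ingroup topology: ((((Beta,Theta),Alpha),Eta),Gamma).
Beta and Theta form a cherry on this tree, so they are sister taxa.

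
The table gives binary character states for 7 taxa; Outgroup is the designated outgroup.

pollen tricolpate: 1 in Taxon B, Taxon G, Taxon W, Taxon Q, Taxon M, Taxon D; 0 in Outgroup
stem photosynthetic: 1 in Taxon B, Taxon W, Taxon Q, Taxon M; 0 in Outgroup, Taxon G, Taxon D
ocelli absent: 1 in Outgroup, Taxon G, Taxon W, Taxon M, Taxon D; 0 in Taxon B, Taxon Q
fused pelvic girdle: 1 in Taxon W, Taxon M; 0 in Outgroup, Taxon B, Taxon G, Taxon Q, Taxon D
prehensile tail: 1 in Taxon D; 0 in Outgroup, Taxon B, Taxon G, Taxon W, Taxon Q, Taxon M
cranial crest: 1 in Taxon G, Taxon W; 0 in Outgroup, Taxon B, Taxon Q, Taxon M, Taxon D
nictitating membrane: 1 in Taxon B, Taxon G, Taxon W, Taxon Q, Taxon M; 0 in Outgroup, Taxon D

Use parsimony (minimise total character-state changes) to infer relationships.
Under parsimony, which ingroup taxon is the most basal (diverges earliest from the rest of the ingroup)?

Character polarity is set by the outgroup: the derived state is whichever differs from the outgroup's state, so for ocelli absent the derived state is '0', and for the remaining characters it is '1'.
All ingroup taxa share the derived state '1' for pollen tricolpate; it defines the ingroup but does not resolve relationships within it.
stem photosynthetic (derived state '1') is shared by Taxon B, Taxon M, Taxon Q, and Taxon W — a synapomorphy uniting that clade.
ocelli absent: derived state '0' in Taxon B and Taxon Q only — synapomorphy for {Taxon B, Taxon Q}.
Only Taxon M and Taxon W show the derived state '1' for fused pelvic girdle, supporting them as a clade.
prehensile tail: derived state '1' in Taxon D only — an autapomorphy, so it tells us nothing about relationships among taxa.
cranial crest groups Taxon G and Taxon W, which is incompatible with the clades supported by the remaining characters; treating it as convergent (homoplasy) costs fewer steps than any alternative tree.
nictitating membrane (derived state '1') is shared by Taxon B, Taxon G, Taxon M, Taxon Q, and Taxon W — a synapomorphy uniting that clade.
Most parsimonious ingroup topology: ((((Taxon B,Taxon Q),(Taxon W,Taxon M)),Taxon G),Taxon D).
Taxon D is sister to the clade containing all other ingroup taxa, so it is the earliest-diverging (most basal) ingroup lineage.

Taxon D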